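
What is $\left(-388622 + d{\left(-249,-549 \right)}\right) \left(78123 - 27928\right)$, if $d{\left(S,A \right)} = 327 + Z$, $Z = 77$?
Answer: $-19486602510$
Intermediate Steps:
$d{\left(S,A \right)} = 404$ ($d{\left(S,A \right)} = 327 + 77 = 404$)
$\left(-388622 + d{\left(-249,-549 \right)}\right) \left(78123 - 27928\right) = \left(-388622 + 404\right) \left(78123 - 27928\right) = \left(-388218\right) 50195 = -19486602510$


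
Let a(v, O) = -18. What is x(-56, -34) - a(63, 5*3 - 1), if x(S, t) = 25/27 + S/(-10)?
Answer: 3311/135 ≈ 24.526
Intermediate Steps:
x(S, t) = 25/27 - S/10 (x(S, t) = 25*(1/27) + S*(-⅒) = 25/27 - S/10)
x(-56, -34) - a(63, 5*3 - 1) = (25/27 - ⅒*(-56)) - 1*(-18) = (25/27 + 28/5) + 18 = 881/135 + 18 = 3311/135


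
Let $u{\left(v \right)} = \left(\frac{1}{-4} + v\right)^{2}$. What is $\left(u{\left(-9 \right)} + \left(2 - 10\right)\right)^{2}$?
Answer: $\frac{1540081}{256} \approx 6015.9$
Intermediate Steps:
$u{\left(v \right)} = \left(- \frac{1}{4} + v\right)^{2}$
$\left(u{\left(-9 \right)} + \left(2 - 10\right)\right)^{2} = \left(\frac{\left(-1 + 4 \left(-9\right)\right)^{2}}{16} + \left(2 - 10\right)\right)^{2} = \left(\frac{\left(-1 - 36\right)^{2}}{16} - 8\right)^{2} = \left(\frac{\left(-37\right)^{2}}{16} - 8\right)^{2} = \left(\frac{1}{16} \cdot 1369 - 8\right)^{2} = \left(\frac{1369}{16} - 8\right)^{2} = \left(\frac{1241}{16}\right)^{2} = \frac{1540081}{256}$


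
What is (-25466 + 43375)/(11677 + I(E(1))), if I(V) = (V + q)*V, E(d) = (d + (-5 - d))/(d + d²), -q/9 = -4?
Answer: 71636/46373 ≈ 1.5448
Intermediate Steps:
q = 36 (q = -9*(-4) = 36)
E(d) = -5/(d + d²)
I(V) = V*(36 + V) (I(V) = (V + 36)*V = (36 + V)*V = V*(36 + V))
(-25466 + 43375)/(11677 + I(E(1))) = (-25466 + 43375)/(11677 + (-5/(1*(1 + 1)))*(36 - 5/(1*(1 + 1)))) = 17909/(11677 + (-5*1/2)*(36 - 5*1/2)) = 17909/(11677 + (-5*1*½)*(36 - 5*1*½)) = 17909/(11677 - 5*(36 - 5/2)/2) = 17909/(11677 - 5/2*67/2) = 17909/(11677 - 335/4) = 17909/(46373/4) = 17909*(4/46373) = 71636/46373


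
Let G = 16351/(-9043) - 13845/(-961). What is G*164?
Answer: 17955871936/8690323 ≈ 2066.2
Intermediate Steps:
G = 109487024/8690323 (G = 16351*(-1/9043) - 13845*(-1/961) = -16351/9043 + 13845/961 = 109487024/8690323 ≈ 12.599)
G*164 = (109487024/8690323)*164 = 17955871936/8690323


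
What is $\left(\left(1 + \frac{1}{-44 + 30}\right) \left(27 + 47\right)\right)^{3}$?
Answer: $\frac{111284641}{343} \approx 3.2445 \cdot 10^{5}$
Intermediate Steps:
$\left(\left(1 + \frac{1}{-44 + 30}\right) \left(27 + 47\right)\right)^{3} = \left(\left(1 + \frac{1}{-14}\right) 74\right)^{3} = \left(\left(1 - \frac{1}{14}\right) 74\right)^{3} = \left(\frac{13}{14} \cdot 74\right)^{3} = \left(\frac{481}{7}\right)^{3} = \frac{111284641}{343}$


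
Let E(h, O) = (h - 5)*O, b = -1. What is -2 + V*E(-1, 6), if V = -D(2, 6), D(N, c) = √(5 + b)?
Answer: 70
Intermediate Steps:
D(N, c) = 2 (D(N, c) = √(5 - 1) = √4 = 2)
E(h, O) = O*(-5 + h) (E(h, O) = (-5 + h)*O = O*(-5 + h))
V = -2 (V = -1*2 = -2)
-2 + V*E(-1, 6) = -2 - 12*(-5 - 1) = -2 - 12*(-6) = -2 - 2*(-36) = -2 + 72 = 70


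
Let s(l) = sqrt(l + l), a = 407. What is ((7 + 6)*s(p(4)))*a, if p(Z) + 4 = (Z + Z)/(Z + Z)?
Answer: 5291*I*sqrt(6) ≈ 12960.0*I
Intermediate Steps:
p(Z) = -3 (p(Z) = -4 + (Z + Z)/(Z + Z) = -4 + (2*Z)/((2*Z)) = -4 + (2*Z)*(1/(2*Z)) = -4 + 1 = -3)
s(l) = sqrt(2)*sqrt(l) (s(l) = sqrt(2*l) = sqrt(2)*sqrt(l))
((7 + 6)*s(p(4)))*a = ((7 + 6)*(sqrt(2)*sqrt(-3)))*407 = (13*(sqrt(2)*(I*sqrt(3))))*407 = (13*(I*sqrt(6)))*407 = (13*I*sqrt(6))*407 = 5291*I*sqrt(6)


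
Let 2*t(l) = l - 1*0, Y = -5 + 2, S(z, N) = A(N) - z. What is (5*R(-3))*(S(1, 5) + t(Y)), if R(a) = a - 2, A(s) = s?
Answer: -125/2 ≈ -62.500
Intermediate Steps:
S(z, N) = N - z
Y = -3
t(l) = l/2 (t(l) = (l - 1*0)/2 = (l + 0)/2 = l/2)
R(a) = -2 + a
(5*R(-3))*(S(1, 5) + t(Y)) = (5*(-2 - 3))*((5 - 1*1) + (½)*(-3)) = (5*(-5))*((5 - 1) - 3/2) = -25*(4 - 3/2) = -25*5/2 = -125/2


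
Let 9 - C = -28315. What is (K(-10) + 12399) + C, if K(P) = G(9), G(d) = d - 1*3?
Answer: 40729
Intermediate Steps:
C = 28324 (C = 9 - 1*(-28315) = 9 + 28315 = 28324)
G(d) = -3 + d (G(d) = d - 3 = -3 + d)
K(P) = 6 (K(P) = -3 + 9 = 6)
(K(-10) + 12399) + C = (6 + 12399) + 28324 = 12405 + 28324 = 40729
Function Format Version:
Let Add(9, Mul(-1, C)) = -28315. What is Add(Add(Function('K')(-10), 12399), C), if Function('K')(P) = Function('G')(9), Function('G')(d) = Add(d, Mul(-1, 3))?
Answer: 40729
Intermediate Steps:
C = 28324 (C = Add(9, Mul(-1, -28315)) = Add(9, 28315) = 28324)
Function('G')(d) = Add(-3, d) (Function('G')(d) = Add(d, -3) = Add(-3, d))
Function('K')(P) = 6 (Function('K')(P) = Add(-3, 9) = 6)
Add(Add(Function('K')(-10), 12399), C) = Add(Add(6, 12399), 28324) = Add(12405, 28324) = 40729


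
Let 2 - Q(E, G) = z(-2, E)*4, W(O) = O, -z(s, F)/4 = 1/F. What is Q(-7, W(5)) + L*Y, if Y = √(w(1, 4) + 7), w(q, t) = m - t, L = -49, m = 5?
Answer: -2/7 - 98*√2 ≈ -138.88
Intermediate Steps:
z(s, F) = -4/F
Q(E, G) = 2 + 16/E (Q(E, G) = 2 - (-4/E)*4 = 2 - (-16)/E = 2 + 16/E)
w(q, t) = 5 - t
Y = 2*√2 (Y = √((5 - 1*4) + 7) = √((5 - 4) + 7) = √(1 + 7) = √8 = 2*√2 ≈ 2.8284)
Q(-7, W(5)) + L*Y = (2 + 16/(-7)) - 98*√2 = (2 + 16*(-⅐)) - 98*√2 = (2 - 16/7) - 98*√2 = -2/7 - 98*√2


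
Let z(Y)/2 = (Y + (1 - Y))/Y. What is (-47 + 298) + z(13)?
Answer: 3265/13 ≈ 251.15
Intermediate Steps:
z(Y) = 2/Y (z(Y) = 2*((Y + (1 - Y))/Y) = 2*(1/Y) = 2/Y)
(-47 + 298) + z(13) = (-47 + 298) + 2/13 = 251 + 2*(1/13) = 251 + 2/13 = 3265/13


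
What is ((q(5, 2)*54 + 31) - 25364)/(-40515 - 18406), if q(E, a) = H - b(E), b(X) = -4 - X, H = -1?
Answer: 24901/58921 ≈ 0.42262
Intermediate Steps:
q(E, a) = 3 + E (q(E, a) = -1 - (-4 - E) = -1 + (4 + E) = 3 + E)
((q(5, 2)*54 + 31) - 25364)/(-40515 - 18406) = (((3 + 5)*54 + 31) - 25364)/(-40515 - 18406) = ((8*54 + 31) - 25364)/(-58921) = ((432 + 31) - 25364)*(-1/58921) = (463 - 25364)*(-1/58921) = -24901*(-1/58921) = 24901/58921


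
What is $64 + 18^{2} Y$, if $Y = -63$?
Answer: $-20348$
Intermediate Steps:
$64 + 18^{2} Y = 64 + 18^{2} \left(-63\right) = 64 + 324 \left(-63\right) = 64 - 20412 = -20348$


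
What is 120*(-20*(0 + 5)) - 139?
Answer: -12139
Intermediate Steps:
120*(-20*(0 + 5)) - 139 = 120*(-20*5) - 139 = 120*(-100) - 139 = -12000 - 139 = -12139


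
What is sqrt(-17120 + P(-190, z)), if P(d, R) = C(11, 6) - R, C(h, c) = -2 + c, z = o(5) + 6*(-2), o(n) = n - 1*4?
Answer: I*sqrt(17105) ≈ 130.79*I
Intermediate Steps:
o(n) = -4 + n (o(n) = n - 4 = -4 + n)
z = -11 (z = (-4 + 5) + 6*(-2) = 1 - 12 = -11)
P(d, R) = 4 - R (P(d, R) = (-2 + 6) - R = 4 - R)
sqrt(-17120 + P(-190, z)) = sqrt(-17120 + (4 - 1*(-11))) = sqrt(-17120 + (4 + 11)) = sqrt(-17120 + 15) = sqrt(-17105) = I*sqrt(17105)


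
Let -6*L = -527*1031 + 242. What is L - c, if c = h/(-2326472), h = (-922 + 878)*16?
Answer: 157936913327/1744854 ≈ 90516.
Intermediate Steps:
h = -704 (h = -44*16 = -704)
L = 543095/6 (L = -(-527*1031 + 242)/6 = -(-543337 + 242)/6 = -⅙*(-543095) = 543095/6 ≈ 90516.)
c = 88/290809 (c = -704/(-2326472) = -704*(-1/2326472) = 88/290809 ≈ 0.00030260)
L - c = 543095/6 - 1*88/290809 = 543095/6 - 88/290809 = 157936913327/1744854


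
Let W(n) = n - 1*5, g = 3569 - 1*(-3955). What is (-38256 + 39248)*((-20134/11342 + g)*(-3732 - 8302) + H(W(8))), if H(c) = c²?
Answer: -509245960953248/5671 ≈ -8.9798e+10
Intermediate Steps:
g = 7524 (g = 3569 + 3955 = 7524)
W(n) = -5 + n (W(n) = n - 5 = -5 + n)
(-38256 + 39248)*((-20134/11342 + g)*(-3732 - 8302) + H(W(8))) = (-38256 + 39248)*((-20134/11342 + 7524)*(-3732 - 8302) + (-5 + 8)²) = 992*((-20134*1/11342 + 7524)*(-12034) + 3²) = 992*((-10067/5671 + 7524)*(-12034) + 9) = 992*((42658537/5671)*(-12034) + 9) = 992*(-513352834258/5671 + 9) = 992*(-513352783219/5671) = -509245960953248/5671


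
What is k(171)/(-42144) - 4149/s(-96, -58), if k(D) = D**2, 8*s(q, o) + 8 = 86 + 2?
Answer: -29191311/70240 ≈ -415.59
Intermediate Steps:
s(q, o) = 10 (s(q, o) = -1 + (86 + 2)/8 = -1 + (1/8)*88 = -1 + 11 = 10)
k(171)/(-42144) - 4149/s(-96, -58) = 171**2/(-42144) - 4149/10 = 29241*(-1/42144) - 4149*1/10 = -9747/14048 - 4149/10 = -29191311/70240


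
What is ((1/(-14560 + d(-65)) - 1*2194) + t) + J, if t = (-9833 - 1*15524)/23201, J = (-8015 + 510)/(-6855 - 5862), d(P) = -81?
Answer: -9479780101374959/4319784839997 ≈ -2194.5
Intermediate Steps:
J = 7505/12717 (J = -7505/(-12717) = -7505*(-1/12717) = 7505/12717 ≈ 0.59015)
t = -25357/23201 (t = (-9833 - 15524)*(1/23201) = -25357*1/23201 = -25357/23201 ≈ -1.0929)
((1/(-14560 + d(-65)) - 1*2194) + t) + J = ((1/(-14560 - 81) - 1*2194) - 25357/23201) + 7505/12717 = ((1/(-14641) - 2194) - 25357/23201) + 7505/12717 = ((-1/14641 - 2194) - 25357/23201) + 7505/12717 = (-32122355/14641 - 25357/23201) + 7505/12717 = -745642010192/339685841 + 7505/12717 = -9479780101374959/4319784839997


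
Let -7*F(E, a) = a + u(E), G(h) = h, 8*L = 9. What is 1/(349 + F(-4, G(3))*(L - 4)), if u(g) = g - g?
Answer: 56/19613 ≈ 0.0028552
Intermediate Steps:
u(g) = 0
L = 9/8 (L = (⅛)*9 = 9/8 ≈ 1.1250)
F(E, a) = -a/7 (F(E, a) = -(a + 0)/7 = -a/7)
1/(349 + F(-4, G(3))*(L - 4)) = 1/(349 + (-⅐*3)*(9/8 - 4)) = 1/(349 - 3/7*(-23/8)) = 1/(349 + 69/56) = 1/(19613/56) = 56/19613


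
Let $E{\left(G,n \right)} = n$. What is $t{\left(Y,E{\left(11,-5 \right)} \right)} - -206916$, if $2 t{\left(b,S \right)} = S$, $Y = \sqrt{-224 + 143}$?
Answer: $\frac{413827}{2} \approx 2.0691 \cdot 10^{5}$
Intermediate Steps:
$Y = 9 i$ ($Y = \sqrt{-81} = 9 i \approx 9.0 i$)
$t{\left(b,S \right)} = \frac{S}{2}$
$t{\left(Y,E{\left(11,-5 \right)} \right)} - -206916 = \frac{1}{2} \left(-5\right) - -206916 = - \frac{5}{2} + 206916 = \frac{413827}{2}$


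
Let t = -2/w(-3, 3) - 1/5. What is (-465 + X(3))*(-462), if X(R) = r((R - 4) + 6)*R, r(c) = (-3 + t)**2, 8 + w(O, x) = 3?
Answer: 5099094/25 ≈ 2.0396e+5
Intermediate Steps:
w(O, x) = -5 (w(O, x) = -8 + 3 = -5)
t = 1/5 (t = -2/(-5) - 1/5 = -2*(-1/5) - 1*1/5 = 2/5 - 1/5 = 1/5 ≈ 0.20000)
r(c) = 196/25 (r(c) = (-3 + 1/5)**2 = (-14/5)**2 = 196/25)
X(R) = 196*R/25
(-465 + X(3))*(-462) = (-465 + (196/25)*3)*(-462) = (-465 + 588/25)*(-462) = -11037/25*(-462) = 5099094/25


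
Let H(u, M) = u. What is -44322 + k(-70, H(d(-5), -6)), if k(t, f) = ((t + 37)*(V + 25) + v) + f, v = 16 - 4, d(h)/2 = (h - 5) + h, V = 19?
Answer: -45792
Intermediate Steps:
d(h) = -10 + 4*h (d(h) = 2*((h - 5) + h) = 2*((-5 + h) + h) = 2*(-5 + 2*h) = -10 + 4*h)
v = 12
k(t, f) = 1640 + f + 44*t (k(t, f) = ((t + 37)*(19 + 25) + 12) + f = ((37 + t)*44 + 12) + f = ((1628 + 44*t) + 12) + f = (1640 + 44*t) + f = 1640 + f + 44*t)
-44322 + k(-70, H(d(-5), -6)) = -44322 + (1640 + (-10 + 4*(-5)) + 44*(-70)) = -44322 + (1640 + (-10 - 20) - 3080) = -44322 + (1640 - 30 - 3080) = -44322 - 1470 = -45792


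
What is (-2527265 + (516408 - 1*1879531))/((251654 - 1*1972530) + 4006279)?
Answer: -1296796/761801 ≈ -1.7023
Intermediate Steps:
(-2527265 + (516408 - 1*1879531))/((251654 - 1*1972530) + 4006279) = (-2527265 + (516408 - 1879531))/((251654 - 1972530) + 4006279) = (-2527265 - 1363123)/(-1720876 + 4006279) = -3890388/2285403 = -3890388*1/2285403 = -1296796/761801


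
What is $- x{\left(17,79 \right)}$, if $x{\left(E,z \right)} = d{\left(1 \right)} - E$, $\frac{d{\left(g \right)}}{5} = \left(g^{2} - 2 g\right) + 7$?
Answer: $-13$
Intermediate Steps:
$d{\left(g \right)} = 35 - 10 g + 5 g^{2}$ ($d{\left(g \right)} = 5 \left(\left(g^{2} - 2 g\right) + 7\right) = 5 \left(7 + g^{2} - 2 g\right) = 35 - 10 g + 5 g^{2}$)
$x{\left(E,z \right)} = 30 - E$ ($x{\left(E,z \right)} = \left(35 - 10 + 5 \cdot 1^{2}\right) - E = \left(35 - 10 + 5 \cdot 1\right) - E = \left(35 - 10 + 5\right) - E = 30 - E$)
$- x{\left(17,79 \right)} = - (30 - 17) = \left(-1\right) 13 = -13$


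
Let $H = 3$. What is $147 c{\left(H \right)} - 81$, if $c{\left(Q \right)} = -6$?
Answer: $-963$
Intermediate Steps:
$147 c{\left(H \right)} - 81 = 147 \left(-6\right) - 81 = -882 - 81 = -963$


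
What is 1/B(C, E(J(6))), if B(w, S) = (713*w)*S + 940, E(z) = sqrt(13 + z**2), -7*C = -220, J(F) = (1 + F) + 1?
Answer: -329/13532473520 + 7843*sqrt(77)/13532473520 ≈ 5.0614e-6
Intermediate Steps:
J(F) = 2 + F
C = 220/7 (C = -1/7*(-220) = 220/7 ≈ 31.429)
B(w, S) = 940 + 713*S*w (B(w, S) = 713*S*w + 940 = 940 + 713*S*w)
1/B(C, E(J(6))) = 1/(940 + 713*sqrt(13 + (2 + 6)**2)*(220/7)) = 1/(940 + 713*sqrt(13 + 8**2)*(220/7)) = 1/(940 + 713*sqrt(13 + 64)*(220/7)) = 1/(940 + 713*sqrt(77)*(220/7)) = 1/(940 + 156860*sqrt(77)/7)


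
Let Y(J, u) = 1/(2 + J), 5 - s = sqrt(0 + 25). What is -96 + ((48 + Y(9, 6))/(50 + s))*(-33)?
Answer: -6387/50 ≈ -127.74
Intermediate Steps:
s = 0 (s = 5 - sqrt(0 + 25) = 5 - sqrt(25) = 5 - 1*5 = 5 - 5 = 0)
-96 + ((48 + Y(9, 6))/(50 + s))*(-33) = -96 + ((48 + 1/(2 + 9))/(50 + 0))*(-33) = -96 + ((48 + 1/11)/50)*(-33) = -96 + ((48 + 1/11)*(1/50))*(-33) = -96 + ((529/11)*(1/50))*(-33) = -96 + (529/550)*(-33) = -96 - 1587/50 = -6387/50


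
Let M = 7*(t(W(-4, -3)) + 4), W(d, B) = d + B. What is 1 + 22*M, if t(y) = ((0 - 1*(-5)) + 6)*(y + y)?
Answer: -23099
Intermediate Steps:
W(d, B) = B + d
t(y) = 22*y (t(y) = ((0 + 5) + 6)*(2*y) = (5 + 6)*(2*y) = 11*(2*y) = 22*y)
M = -1050 (M = 7*(22*(-3 - 4) + 4) = 7*(22*(-7) + 4) = 7*(-154 + 4) = 7*(-150) = -1050)
1 + 22*M = 1 + 22*(-1050) = 1 - 23100 = -23099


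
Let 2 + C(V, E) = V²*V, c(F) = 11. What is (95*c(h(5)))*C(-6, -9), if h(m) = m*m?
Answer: -227810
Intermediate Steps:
h(m) = m²
C(V, E) = -2 + V³ (C(V, E) = -2 + V²*V = -2 + V³)
(95*c(h(5)))*C(-6, -9) = (95*11)*(-2 + (-6)³) = 1045*(-2 - 216) = 1045*(-218) = -227810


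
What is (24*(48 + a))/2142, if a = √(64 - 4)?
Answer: 64/119 + 8*√15/357 ≈ 0.62460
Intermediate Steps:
a = 2*√15 (a = √60 = 2*√15 ≈ 7.7460)
(24*(48 + a))/2142 = (24*(48 + 2*√15))/2142 = (1152 + 48*√15)*(1/2142) = 64/119 + 8*√15/357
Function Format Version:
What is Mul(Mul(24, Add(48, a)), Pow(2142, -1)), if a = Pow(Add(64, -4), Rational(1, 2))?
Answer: Add(Rational(64, 119), Mul(Rational(8, 357), Pow(15, Rational(1, 2)))) ≈ 0.62460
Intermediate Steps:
a = Mul(2, Pow(15, Rational(1, 2))) (a = Pow(60, Rational(1, 2)) = Mul(2, Pow(15, Rational(1, 2))) ≈ 7.7460)
Mul(Mul(24, Add(48, a)), Pow(2142, -1)) = Mul(Mul(24, Add(48, Mul(2, Pow(15, Rational(1, 2))))), Pow(2142, -1)) = Mul(Add(1152, Mul(48, Pow(15, Rational(1, 2)))), Rational(1, 2142)) = Add(Rational(64, 119), Mul(Rational(8, 357), Pow(15, Rational(1, 2))))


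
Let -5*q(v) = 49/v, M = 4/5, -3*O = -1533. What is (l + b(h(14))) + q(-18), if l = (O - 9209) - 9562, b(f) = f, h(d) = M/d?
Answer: -11503421/630 ≈ -18259.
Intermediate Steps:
O = 511 (O = -⅓*(-1533) = 511)
M = ⅘ (M = 4*(⅕) = ⅘ ≈ 0.80000)
q(v) = -49/(5*v)
h(d) = 4/(5*d)
l = -18260 (l = (511 - 9209) - 9562 = -8698 - 9562 = -18260)
(l + b(h(14))) + q(-18) = (-18260 + (⅘)/14) - 49/5/(-18) = (-18260 + (⅘)*(1/14)) - 49/5*(-1/18) = (-18260 + 2/35) + 49/90 = -639098/35 + 49/90 = -11503421/630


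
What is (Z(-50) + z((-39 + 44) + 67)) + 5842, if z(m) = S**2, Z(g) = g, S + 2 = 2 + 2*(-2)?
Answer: 5808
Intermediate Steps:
S = -4 (S = -2 + (2 + 2*(-2)) = -2 + (2 - 4) = -2 - 2 = -4)
z(m) = 16 (z(m) = (-4)**2 = 16)
(Z(-50) + z((-39 + 44) + 67)) + 5842 = (-50 + 16) + 5842 = -34 + 5842 = 5808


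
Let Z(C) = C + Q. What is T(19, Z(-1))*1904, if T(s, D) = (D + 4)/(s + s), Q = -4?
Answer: -952/19 ≈ -50.105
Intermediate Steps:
Z(C) = -4 + C (Z(C) = C - 4 = -4 + C)
T(s, D) = (4 + D)/(2*s) (T(s, D) = (4 + D)/((2*s)) = (4 + D)*(1/(2*s)) = (4 + D)/(2*s))
T(19, Z(-1))*1904 = ((1/2)*(4 + (-4 - 1))/19)*1904 = ((1/2)*(1/19)*(4 - 5))*1904 = ((1/2)*(1/19)*(-1))*1904 = -1/38*1904 = -952/19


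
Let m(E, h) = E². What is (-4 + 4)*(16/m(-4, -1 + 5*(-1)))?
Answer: 0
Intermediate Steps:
(-4 + 4)*(16/m(-4, -1 + 5*(-1))) = (-4 + 4)*(16/((-4)²)) = 0*(16/16) = 0*(16*(1/16)) = 0*1 = 0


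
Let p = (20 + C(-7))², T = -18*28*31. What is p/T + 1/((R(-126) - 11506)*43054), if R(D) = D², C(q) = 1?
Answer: -329255403/11665050760 ≈ -0.028226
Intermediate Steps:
T = -15624 (T = -504*31 = -15624)
p = 441 (p = (20 + 1)² = 21² = 441)
p/T + 1/((R(-126) - 11506)*43054) = 441/(-15624) + 1/((-126)² - 11506*43054) = 441*(-1/15624) + (1/43054)/(15876 - 11506) = -7/248 + (1/43054)/4370 = -7/248 + (1/4370)*(1/43054) = -7/248 + 1/188145980 = -329255403/11665050760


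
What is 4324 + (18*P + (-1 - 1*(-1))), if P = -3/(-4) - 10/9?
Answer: 8635/2 ≈ 4317.5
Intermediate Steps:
P = -13/36 (P = -3*(-¼) - 10*⅑ = ¾ - 10/9 = -13/36 ≈ -0.36111)
4324 + (18*P + (-1 - 1*(-1))) = 4324 + (18*(-13/36) + (-1 - 1*(-1))) = 4324 + (-13/2 + (-1 + 1)) = 4324 + (-13/2 + 0) = 4324 - 13/2 = 8635/2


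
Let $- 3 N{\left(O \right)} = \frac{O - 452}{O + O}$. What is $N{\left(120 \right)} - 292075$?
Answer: $- \frac{52573417}{180} \approx -2.9207 \cdot 10^{5}$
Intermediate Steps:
$N{\left(O \right)} = - \frac{-452 + O}{6 O}$ ($N{\left(O \right)} = - \frac{\left(O - 452\right) \frac{1}{O + O}}{3} = - \frac{\left(-452 + O\right) \frac{1}{2 O}}{3} = - \frac{\frac{1}{2} \frac{1}{O} \left(-452 + O\right)}{3} = - \frac{-452 + O}{6 O}$)
$N{\left(120 \right)} - 292075 = \frac{452 - 120}{6 \cdot 120} - 292075 = \frac{1}{6} \cdot \frac{1}{120} \left(452 - 120\right) - 292075 = \frac{1}{6} \cdot \frac{1}{120} \cdot 332 - 292075 = \frac{83}{180} - 292075 = - \frac{52573417}{180}$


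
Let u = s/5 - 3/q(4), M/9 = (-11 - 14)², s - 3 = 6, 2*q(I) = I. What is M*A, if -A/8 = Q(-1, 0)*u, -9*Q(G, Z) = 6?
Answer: 9000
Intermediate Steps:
Q(G, Z) = -⅔ (Q(G, Z) = -⅑*6 = -⅔)
q(I) = I/2
s = 9 (s = 3 + 6 = 9)
M = 5625 (M = 9*(-11 - 14)² = 9*(-25)² = 9*625 = 5625)
u = 3/10 (u = 9/5 - 3/((½)*4) = 9*(⅕) - 3/2 = 9/5 - 3*½ = 9/5 - 3/2 = 3/10 ≈ 0.30000)
A = 8/5 (A = -(-16)*3/(3*10) = -8*(-⅕) = 8/5 ≈ 1.6000)
M*A = 5625*(8/5) = 9000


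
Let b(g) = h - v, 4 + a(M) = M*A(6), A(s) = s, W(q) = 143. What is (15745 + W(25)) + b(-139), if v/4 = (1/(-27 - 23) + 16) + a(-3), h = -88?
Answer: 395602/25 ≈ 15824.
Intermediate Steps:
a(M) = -4 + 6*M (a(M) = -4 + M*6 = -4 + 6*M)
v = -602/25 (v = 4*((1/(-27 - 23) + 16) + (-4 + 6*(-3))) = 4*((1/(-50) + 16) + (-4 - 18)) = 4*((-1/50 + 16) - 22) = 4*(799/50 - 22) = 4*(-301/50) = -602/25 ≈ -24.080)
b(g) = -1598/25 (b(g) = -88 - 1*(-602/25) = -88 + 602/25 = -1598/25)
(15745 + W(25)) + b(-139) = (15745 + 143) - 1598/25 = 15888 - 1598/25 = 395602/25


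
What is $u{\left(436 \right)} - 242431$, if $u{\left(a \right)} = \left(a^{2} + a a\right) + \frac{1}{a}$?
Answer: $\frac{60063797}{436} \approx 1.3776 \cdot 10^{5}$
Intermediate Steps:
$u{\left(a \right)} = \frac{1}{a} + 2 a^{2}$ ($u{\left(a \right)} = \left(a^{2} + a^{2}\right) + \frac{1}{a} = 2 a^{2} + \frac{1}{a} = \frac{1}{a} + 2 a^{2}$)
$u{\left(436 \right)} - 242431 = \frac{1 + 2 \cdot 436^{3}}{436} - 242431 = \frac{1 + 2 \cdot 82881856}{436} - 242431 = \frac{1 + 165763712}{436} - 242431 = \frac{1}{436} \cdot 165763713 - 242431 = \frac{165763713}{436} - 242431 = \frac{60063797}{436}$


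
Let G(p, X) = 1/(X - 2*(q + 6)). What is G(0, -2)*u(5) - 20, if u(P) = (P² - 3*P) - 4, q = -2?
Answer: -103/5 ≈ -20.600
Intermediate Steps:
u(P) = -4 + P² - 3*P
G(p, X) = 1/(-8 + X) (G(p, X) = 1/(X - 2*(-2 + 6)) = 1/(X - 2*4) = 1/(X - 8) = 1/(-8 + X))
G(0, -2)*u(5) - 20 = (-4 + 5² - 3*5)/(-8 - 2) - 20 = (-4 + 25 - 15)/(-10) - 20 = -⅒*6 - 20 = -⅗ - 20 = -103/5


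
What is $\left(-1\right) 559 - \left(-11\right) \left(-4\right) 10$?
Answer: $-999$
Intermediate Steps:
$\left(-1\right) 559 - \left(-11\right) \left(-4\right) 10 = -559 - 44 \cdot 10 = -559 - 440 = -999$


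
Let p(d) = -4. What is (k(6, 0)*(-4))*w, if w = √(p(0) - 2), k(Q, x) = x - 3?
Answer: 12*I*√6 ≈ 29.394*I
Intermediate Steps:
k(Q, x) = -3 + x
w = I*√6 (w = √(-4 - 2) = √(-6) = I*√6 ≈ 2.4495*I)
(k(6, 0)*(-4))*w = ((-3 + 0)*(-4))*(I*√6) = (-3*(-4))*(I*√6) = 12*(I*√6) = 12*I*√6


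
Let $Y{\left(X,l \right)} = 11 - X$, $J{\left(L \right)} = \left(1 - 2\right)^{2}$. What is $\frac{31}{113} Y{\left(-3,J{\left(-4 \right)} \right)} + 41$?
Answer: $\frac{5067}{113} \approx 44.841$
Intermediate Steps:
$J{\left(L \right)} = 1$ ($J{\left(L \right)} = \left(-1\right)^{2} = 1$)
$\frac{31}{113} Y{\left(-3,J{\left(-4 \right)} \right)} + 41 = \frac{31}{113} \left(11 - -3\right) + 41 = 31 \cdot \frac{1}{113} \left(11 + 3\right) + 41 = \frac{31}{113} \cdot 14 + 41 = \frac{434}{113} + 41 = \frac{5067}{113}$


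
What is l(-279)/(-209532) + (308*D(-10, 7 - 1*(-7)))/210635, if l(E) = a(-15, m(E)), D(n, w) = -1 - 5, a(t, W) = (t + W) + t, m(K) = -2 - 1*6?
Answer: -9979237/1161441390 ≈ -0.0085921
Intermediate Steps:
m(K) = -8 (m(K) = -2 - 6 = -8)
a(t, W) = W + 2*t (a(t, W) = (W + t) + t = W + 2*t)
D(n, w) = -6
l(E) = -38 (l(E) = -8 + 2*(-15) = -8 - 30 = -38)
l(-279)/(-209532) + (308*D(-10, 7 - 1*(-7)))/210635 = -38/(-209532) + (308*(-6))/210635 = -38*(-1/209532) - 1848*1/210635 = 1/5514 - 1848/210635 = -9979237/1161441390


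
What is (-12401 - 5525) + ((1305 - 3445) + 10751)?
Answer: -9315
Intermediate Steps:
(-12401 - 5525) + ((1305 - 3445) + 10751) = -17926 + (-2140 + 10751) = -17926 + 8611 = -9315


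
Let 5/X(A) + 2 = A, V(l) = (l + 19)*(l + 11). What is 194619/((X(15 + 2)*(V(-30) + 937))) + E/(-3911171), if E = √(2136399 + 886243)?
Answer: 194619/382 - √3022642/3911171 ≈ 509.47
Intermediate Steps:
V(l) = (11 + l)*(19 + l) (V(l) = (19 + l)*(11 + l) = (11 + l)*(19 + l))
X(A) = 5/(-2 + A)
E = √3022642 ≈ 1738.6
194619/((X(15 + 2)*(V(-30) + 937))) + E/(-3911171) = 194619/(((5/(-2 + (15 + 2)))*((209 + (-30)² + 30*(-30)) + 937))) + √3022642/(-3911171) = 194619/(((5/(-2 + 17))*((209 + 900 - 900) + 937))) + √3022642*(-1/3911171) = 194619/(((5/15)*(209 + 937))) - √3022642/3911171 = 194619/(((5*(1/15))*1146)) - √3022642/3911171 = 194619/(((⅓)*1146)) - √3022642/3911171 = 194619/382 - √3022642/3911171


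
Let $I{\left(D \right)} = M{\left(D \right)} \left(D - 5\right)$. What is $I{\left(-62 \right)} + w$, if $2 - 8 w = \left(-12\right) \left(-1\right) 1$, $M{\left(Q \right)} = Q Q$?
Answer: $- \frac{1030197}{4} \approx -2.5755 \cdot 10^{5}$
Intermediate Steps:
$M{\left(Q \right)} = Q^{2}$
$I{\left(D \right)} = D^{2} \left(-5 + D\right)$ ($I{\left(D \right)} = D^{2} \left(D - 5\right) = D^{2} \left(-5 + D\right)$)
$w = - \frac{5}{4}$ ($w = \frac{1}{4} - \frac{\left(-12\right) \left(-1\right) 1}{8} = \frac{1}{4} - \frac{12 \cdot 1}{8} = \frac{1}{4} - \frac{3}{2} = - \frac{5}{4} \approx -1.25$)
$I{\left(-62 \right)} + w = \left(-62\right)^{2} \left(-5 - 62\right) - \frac{5}{4} = 3844 \left(-67\right) - \frac{5}{4} = -257548 - \frac{5}{4} = - \frac{1030197}{4}$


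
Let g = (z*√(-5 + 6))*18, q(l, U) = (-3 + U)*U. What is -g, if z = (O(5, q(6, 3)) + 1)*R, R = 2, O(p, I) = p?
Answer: -216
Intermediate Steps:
q(l, U) = U*(-3 + U)
z = 12 (z = (5 + 1)*2 = 6*2 = 12)
g = 216 (g = (12*√(-5 + 6))*18 = (12*√1)*18 = (12*1)*18 = 12*18 = 216)
-g = -1*216 = -216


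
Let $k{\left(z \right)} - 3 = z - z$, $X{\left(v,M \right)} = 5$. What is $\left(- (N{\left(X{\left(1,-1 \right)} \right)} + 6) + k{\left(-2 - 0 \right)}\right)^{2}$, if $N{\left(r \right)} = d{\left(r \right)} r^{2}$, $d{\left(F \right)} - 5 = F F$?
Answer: $567009$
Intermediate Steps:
$d{\left(F \right)} = 5 + F^{2}$ ($d{\left(F \right)} = 5 + F F = 5 + F^{2}$)
$N{\left(r \right)} = r^{2} \left(5 + r^{2}\right)$ ($N{\left(r \right)} = \left(5 + r^{2}\right) r^{2} = r^{2} \left(5 + r^{2}\right)$)
$k{\left(z \right)} = 3$ ($k{\left(z \right)} = 3 + \left(z - z\right) = 3 + 0 = 3$)
$\left(- (N{\left(X{\left(1,-1 \right)} \right)} + 6) + k{\left(-2 - 0 \right)}\right)^{2} = \left(- (5^{2} \left(5 + 5^{2}\right) + 6) + 3\right)^{2} = \left(- (25 \left(5 + 25\right) + 6) + 3\right)^{2} = \left(- (25 \cdot 30 + 6) + 3\right)^{2} = \left(- (750 + 6) + 3\right)^{2} = \left(\left(-1\right) 756 + 3\right)^{2} = \left(-756 + 3\right)^{2} = \left(-753\right)^{2} = 567009$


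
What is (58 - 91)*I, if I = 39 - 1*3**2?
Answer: -990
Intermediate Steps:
I = 30 (I = 39 - 1*9 = 39 - 9 = 30)
(58 - 91)*I = (58 - 91)*30 = -33*30 = -990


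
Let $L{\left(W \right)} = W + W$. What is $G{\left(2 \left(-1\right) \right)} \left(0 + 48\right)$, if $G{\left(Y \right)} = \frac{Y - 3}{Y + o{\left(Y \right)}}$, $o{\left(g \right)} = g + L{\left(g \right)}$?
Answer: $30$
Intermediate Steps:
$L{\left(W \right)} = 2 W$
$o{\left(g \right)} = 3 g$ ($o{\left(g \right)} = g + 2 g = 3 g$)
$G{\left(Y \right)} = \frac{-3 + Y}{4 Y}$ ($G{\left(Y \right)} = \frac{Y - 3}{Y + 3 Y} = \frac{-3 + Y}{4 Y}$)
$G{\left(2 \left(-1\right) \right)} \left(0 + 48\right) = \frac{-3 + 2 \left(-1\right)}{4 \cdot 2 \left(-1\right)} \left(0 + 48\right) = \frac{-3 - 2}{4 \left(-2\right)} 48 = \frac{1}{4} \left(- \frac{1}{2}\right) \left(-5\right) 48 = \frac{5}{8} \cdot 48 = 30$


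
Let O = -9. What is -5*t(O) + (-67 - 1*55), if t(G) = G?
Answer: -77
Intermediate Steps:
-5*t(O) + (-67 - 1*55) = -5*(-9) + (-67 - 1*55) = 45 + (-67 - 55) = 45 - 122 = -77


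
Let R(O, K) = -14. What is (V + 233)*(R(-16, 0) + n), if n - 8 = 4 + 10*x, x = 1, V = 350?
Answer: 4664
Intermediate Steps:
n = 22 (n = 8 + (4 + 10*1) = 8 + (4 + 10) = 8 + 14 = 22)
(V + 233)*(R(-16, 0) + n) = (350 + 233)*(-14 + 22) = 583*8 = 4664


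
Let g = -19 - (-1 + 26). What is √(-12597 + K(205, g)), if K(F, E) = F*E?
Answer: I*√21617 ≈ 147.03*I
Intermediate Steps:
g = -44 (g = -19 - 1*25 = -19 - 25 = -44)
K(F, E) = E*F
√(-12597 + K(205, g)) = √(-12597 - 44*205) = √(-12597 - 9020) = √(-21617) = I*√21617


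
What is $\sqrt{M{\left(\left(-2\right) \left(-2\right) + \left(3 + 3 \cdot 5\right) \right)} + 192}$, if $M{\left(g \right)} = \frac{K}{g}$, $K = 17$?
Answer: $\frac{\sqrt{93302}}{22} \approx 13.884$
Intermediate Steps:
$M{\left(g \right)} = \frac{17}{g}$
$\sqrt{M{\left(\left(-2\right) \left(-2\right) + \left(3 + 3 \cdot 5\right) \right)} + 192} = \sqrt{\frac{17}{\left(-2\right) \left(-2\right) + \left(3 + 3 \cdot 5\right)} + 192} = \sqrt{\frac{17}{4 + \left(3 + 15\right)} + 192} = \sqrt{\frac{17}{4 + 18} + 192} = \sqrt{\frac{17}{22} + 192} = \sqrt{\frac{4241}{22}} = \frac{\sqrt{93302}}{22}$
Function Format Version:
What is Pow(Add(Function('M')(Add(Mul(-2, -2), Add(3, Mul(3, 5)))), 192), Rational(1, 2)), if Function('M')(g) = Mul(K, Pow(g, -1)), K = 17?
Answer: Mul(Rational(1, 22), Pow(93302, Rational(1, 2))) ≈ 13.884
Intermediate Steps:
Function('M')(g) = Mul(17, Pow(g, -1))
Pow(Add(Function('M')(Add(Mul(-2, -2), Add(3, Mul(3, 5)))), 192), Rational(1, 2)) = Pow(Add(Mul(17, Pow(Add(Mul(-2, -2), Add(3, Mul(3, 5))), -1)), 192), Rational(1, 2)) = Pow(Add(Mul(17, Pow(Add(4, Add(3, 15)), -1)), 192), Rational(1, 2)) = Pow(Add(Mul(17, Pow(Add(4, 18), -1)), 192), Rational(1, 2)) = Pow(Add(Mul(17, Pow(22, -1)), 192), Rational(1, 2)) = Pow(Add(Mul(17, Rational(1, 22)), 192), Rational(1, 2)) = Pow(Add(Rational(17, 22), 192), Rational(1, 2)) = Pow(Rational(4241, 22), Rational(1, 2)) = Mul(Rational(1, 22), Pow(93302, Rational(1, 2)))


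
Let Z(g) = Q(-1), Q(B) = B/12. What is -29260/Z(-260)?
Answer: 351120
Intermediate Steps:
Q(B) = B/12 (Q(B) = B*(1/12) = B/12)
Z(g) = -1/12 (Z(g) = (1/12)*(-1) = -1/12)
-29260/Z(-260) = -29260/(-1/12) = -29260*(-12) = 351120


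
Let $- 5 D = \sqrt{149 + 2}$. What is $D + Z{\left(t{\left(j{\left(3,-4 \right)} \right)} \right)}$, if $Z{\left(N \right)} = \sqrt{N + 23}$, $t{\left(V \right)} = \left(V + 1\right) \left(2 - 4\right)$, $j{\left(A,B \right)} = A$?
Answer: $\sqrt{15} - \frac{\sqrt{151}}{5} \approx 1.4153$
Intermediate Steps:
$t{\left(V \right)} = -2 - 2 V$ ($t{\left(V \right)} = \left(1 + V\right) \left(-2\right) = -2 - 2 V$)
$D = - \frac{\sqrt{151}}{5}$ ($D = - \frac{\sqrt{149 + 2}}{5} = - \frac{\sqrt{151}}{5} \approx -2.4576$)
$Z{\left(N \right)} = \sqrt{23 + N}$
$D + Z{\left(t{\left(j{\left(3,-4 \right)} \right)} \right)} = - \frac{\sqrt{151}}{5} + \sqrt{23 - 8} = - \frac{\sqrt{151}}{5} + \sqrt{15} = \sqrt{15} - \frac{\sqrt{151}}{5}$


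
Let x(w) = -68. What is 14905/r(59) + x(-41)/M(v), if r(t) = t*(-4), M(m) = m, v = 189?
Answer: -2833093/44604 ≈ -63.517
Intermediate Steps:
r(t) = -4*t
14905/r(59) + x(-41)/M(v) = 14905/((-4*59)) - 68/189 = 14905/(-236) - 68*1/189 = 14905*(-1/236) - 68/189 = -14905/236 - 68/189 = -2833093/44604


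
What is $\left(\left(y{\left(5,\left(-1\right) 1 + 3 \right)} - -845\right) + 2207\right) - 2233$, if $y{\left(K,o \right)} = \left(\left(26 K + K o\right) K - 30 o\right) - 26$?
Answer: $1433$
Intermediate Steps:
$y{\left(K,o \right)} = -26 - 30 o + K \left(26 K + K o\right)$ ($y{\left(K,o \right)} = \left(K \left(26 K + K o\right) - 30 o\right) - 26 = \left(- 30 o + K \left(26 K + K o\right)\right) - 26 = -26 - 30 o + K \left(26 K + K o\right)$)
$\left(\left(y{\left(5,\left(-1\right) 1 + 3 \right)} - -845\right) + 2207\right) - 2233 = \left(\left(\left(-26 - 30 \left(\left(-1\right) 1 + 3\right) + 26 \cdot 5^{2} + \left(\left(-1\right) 1 + 3\right) 5^{2}\right) - -845\right) + 2207\right) - 2233 = \left(\left(\left(-26 - 30 \left(-1 + 3\right) + 26 \cdot 25 + \left(-1 + 3\right) 25\right) + 845\right) + 2207\right) - 2233 = \left(\left(\left(-26 - 60 + 650 + 2 \cdot 25\right) + 845\right) + 2207\right) - 2233 = \left(\left(\left(-26 - 60 + 650 + 50\right) + 845\right) + 2207\right) - 2233 = \left(\left(614 + 845\right) + 2207\right) - 2233 = \left(1459 + 2207\right) - 2233 = 3666 - 2233 = 1433$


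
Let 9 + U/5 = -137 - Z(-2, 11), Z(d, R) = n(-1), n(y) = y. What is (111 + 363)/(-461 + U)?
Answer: -237/593 ≈ -0.39966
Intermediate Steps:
Z(d, R) = -1
U = -725 (U = -45 + 5*(-137 - 1*(-1)) = -45 + 5*(-137 + 1) = -45 + 5*(-136) = -45 - 680 = -725)
(111 + 363)/(-461 + U) = (111 + 363)/(-461 - 725) = 474/(-1186) = 474*(-1/1186) = -237/593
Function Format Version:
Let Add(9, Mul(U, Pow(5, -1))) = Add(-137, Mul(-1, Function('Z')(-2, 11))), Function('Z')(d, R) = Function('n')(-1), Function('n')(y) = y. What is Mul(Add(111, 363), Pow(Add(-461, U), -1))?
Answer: Rational(-237, 593) ≈ -0.39966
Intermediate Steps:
Function('Z')(d, R) = -1
U = -725 (U = Add(-45, Mul(5, Add(-137, Mul(-1, -1)))) = Add(-45, Mul(5, Add(-137, 1))) = Add(-45, Mul(5, -136)) = Add(-45, -680) = -725)
Mul(Add(111, 363), Pow(Add(-461, U), -1)) = Mul(Add(111, 363), Pow(Add(-461, -725), -1)) = Mul(474, Pow(-1186, -1)) = Mul(474, Rational(-1, 1186)) = Rational(-237, 593)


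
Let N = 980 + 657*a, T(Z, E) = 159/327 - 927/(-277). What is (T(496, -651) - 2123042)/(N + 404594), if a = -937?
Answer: 64100891382/6341586755 ≈ 10.108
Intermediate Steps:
T(Z, E) = 115724/30193 (T(Z, E) = 159*(1/327) - 927*(-1/277) = 53/109 + 927/277 = 115724/30193)
N = -614629 (N = 980 + 657*(-937) = 980 - 615609 = -614629)
(T(496, -651) - 2123042)/(N + 404594) = (115724/30193 - 2123042)/(-614629 + 404594) = -64100891382/30193/(-210035) = -64100891382/30193*(-1/210035) = 64100891382/6341586755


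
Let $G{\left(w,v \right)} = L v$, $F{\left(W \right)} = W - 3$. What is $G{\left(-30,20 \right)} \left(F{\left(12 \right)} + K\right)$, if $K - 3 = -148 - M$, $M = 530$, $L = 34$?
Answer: $-452880$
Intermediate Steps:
$F{\left(W \right)} = -3 + W$
$G{\left(w,v \right)} = 34 v$
$K = -675$ ($K = 3 - 678 = -675$)
$G{\left(-30,20 \right)} \left(F{\left(12 \right)} + K\right) = 34 \cdot 20 \left(\left(-3 + 12\right) - 675\right) = 680 \left(9 - 675\right) = 680 \left(-666\right) = -452880$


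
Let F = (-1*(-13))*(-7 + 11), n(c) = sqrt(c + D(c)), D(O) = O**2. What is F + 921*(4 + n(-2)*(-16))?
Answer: 3736 - 14736*sqrt(2) ≈ -17104.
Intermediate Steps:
n(c) = sqrt(c + c**2)
F = 52 (F = 13*4 = 52)
F + 921*(4 + n(-2)*(-16)) = 52 + 921*(4 + sqrt(-2*(1 - 2))*(-16)) = 52 + 921*(4 + sqrt(-2*(-1))*(-16)) = 52 + 921*(4 + sqrt(2)*(-16)) = 52 + 921*(4 - 16*sqrt(2)) = 52 + (3684 - 14736*sqrt(2)) = 3736 - 14736*sqrt(2)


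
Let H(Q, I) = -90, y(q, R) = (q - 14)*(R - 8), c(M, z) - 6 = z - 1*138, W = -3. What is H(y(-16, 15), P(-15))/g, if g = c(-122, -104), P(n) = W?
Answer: 45/118 ≈ 0.38136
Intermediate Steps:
P(n) = -3
c(M, z) = -132 + z (c(M, z) = 6 + (z - 1*138) = 6 + (z - 138) = 6 + (-138 + z) = -132 + z)
y(q, R) = (-14 + q)*(-8 + R)
g = -236 (g = -132 - 104 = -236)
H(y(-16, 15), P(-15))/g = -90/(-236) = -90*(-1/236) = 45/118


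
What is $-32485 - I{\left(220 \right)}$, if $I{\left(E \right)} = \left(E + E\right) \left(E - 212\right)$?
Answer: $-36005$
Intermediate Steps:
$I{\left(E \right)} = 2 E \left(-212 + E\right)$
$-32485 - I{\left(220 \right)} = -32485 - 2 \cdot 220 \left(-212 + 220\right) = -32485 - 2 \cdot 220 \cdot 8 = -32485 - 3520 = -36005$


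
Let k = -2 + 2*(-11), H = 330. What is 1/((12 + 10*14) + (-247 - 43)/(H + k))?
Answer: 153/23111 ≈ 0.0066202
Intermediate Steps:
k = -24 (k = -2 - 22 = -24)
1/((12 + 10*14) + (-247 - 43)/(H + k)) = 1/((12 + 10*14) + (-247 - 43)/(330 - 24)) = 1/((12 + 140) - 290/306) = 1/(152 - 290*1/306) = 1/(152 - 145/153) = 1/(23111/153) = 153/23111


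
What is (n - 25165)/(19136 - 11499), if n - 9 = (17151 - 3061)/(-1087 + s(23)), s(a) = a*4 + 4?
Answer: -24943686/7568267 ≈ -3.2958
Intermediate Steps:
s(a) = 4 + 4*a (s(a) = 4*a + 4 = 4 + 4*a)
n = -5171/991 (n = 9 + (17151 - 3061)/(-1087 + (4 + 4*23)) = 9 + 14090/(-1087 + (4 + 92)) = 9 + 14090/(-1087 + 96) = 9 + 14090/(-991) = 9 + 14090*(-1/991) = 9 - 14090/991 = -5171/991 ≈ -5.2180)
(n - 25165)/(19136 - 11499) = (-5171/991 - 25165)/(19136 - 11499) = -24943686/991/7637 = -24943686/991*1/7637 = -24943686/7568267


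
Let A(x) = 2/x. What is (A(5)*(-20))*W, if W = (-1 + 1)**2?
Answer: 0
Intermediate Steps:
W = 0 (W = 0**2 = 0)
(A(5)*(-20))*W = ((2/5)*(-20))*0 = -8*0 = 0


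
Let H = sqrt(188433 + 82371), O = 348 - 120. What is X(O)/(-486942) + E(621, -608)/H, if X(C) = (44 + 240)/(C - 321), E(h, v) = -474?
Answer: 142/22642803 - 79*sqrt(67701)/22567 ≈ -0.91085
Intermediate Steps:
O = 228
H = 2*sqrt(67701) (H = sqrt(270804) = 2*sqrt(67701) ≈ 520.39)
X(C) = 284/(-321 + C)
X(O)/(-486942) + E(621, -608)/H = (284/(-321 + 228))/(-486942) - 474*sqrt(67701)/135402 = (284/(-93))*(-1/486942) - 79*sqrt(67701)/22567 = (284*(-1/93))*(-1/486942) - 79*sqrt(67701)/22567 = -284/93*(-1/486942) - 79*sqrt(67701)/22567 = 142/22642803 - 79*sqrt(67701)/22567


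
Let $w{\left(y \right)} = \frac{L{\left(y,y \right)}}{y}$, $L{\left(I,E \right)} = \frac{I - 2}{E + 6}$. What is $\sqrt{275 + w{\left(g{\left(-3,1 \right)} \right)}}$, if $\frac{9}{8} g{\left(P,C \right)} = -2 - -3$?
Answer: $\frac{\sqrt{4225610}}{124} \approx 16.578$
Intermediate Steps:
$g{\left(P,C \right)} = \frac{8}{9}$ ($g{\left(P,C \right)} = \frac{8 \left(-2 - -3\right)}{9} = \frac{8 \left(-2 + 3\right)}{9} = \frac{8}{9} \cdot 1 = \frac{8}{9}$)
$L{\left(I,E \right)} = \frac{-2 + I}{6 + E}$
$w{\left(y \right)} = \frac{-2 + y}{y \left(6 + y\right)}$ ($w{\left(y \right)} = \frac{\frac{1}{6 + y} \left(-2 + y\right)}{y} = \frac{-2 + y}{y \left(6 + y\right)}$)
$\sqrt{275 + w{\left(g{\left(-3,1 \right)} \right)}} = \sqrt{275 + \frac{-2 + \frac{8}{9}}{\frac{8}{9} \left(6 + \frac{8}{9}\right)}} = \sqrt{275 + \frac{9}{8} \frac{1}{\frac{62}{9}} \left(- \frac{10}{9}\right)} = \sqrt{275 + \frac{9}{8} \cdot \frac{9}{62} \left(- \frac{10}{9}\right)} = \sqrt{275 - \frac{45}{248}} = \sqrt{\frac{68155}{248}} = \frac{\sqrt{4225610}}{124}$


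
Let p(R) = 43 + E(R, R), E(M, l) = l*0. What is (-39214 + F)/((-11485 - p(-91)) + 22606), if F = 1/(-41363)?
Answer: -1622008683/458219314 ≈ -3.5398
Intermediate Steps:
E(M, l) = 0
F = -1/41363 ≈ -2.4176e-5
p(R) = 43 (p(R) = 43 + 0 = 43)
(-39214 + F)/((-11485 - p(-91)) + 22606) = (-39214 - 1/41363)/((-11485 - 1*43) + 22606) = -1622008683/(41363*((-11485 - 43) + 22606)) = -1622008683/(41363*(-11528 + 22606)) = -1622008683/41363/11078 = -1622008683/41363*1/11078 = -1622008683/458219314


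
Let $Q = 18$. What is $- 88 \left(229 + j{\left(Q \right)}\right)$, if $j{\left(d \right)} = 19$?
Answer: $-21824$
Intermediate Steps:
$- 88 \left(229 + j{\left(Q \right)}\right) = - 88 \left(229 + 19\right) = \left(-88\right) 248 = -21824$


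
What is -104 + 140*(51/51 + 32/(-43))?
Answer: -2932/43 ≈ -68.186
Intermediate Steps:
-104 + 140*(51/51 + 32/(-43)) = -104 + 140*(51*(1/51) + 32*(-1/43)) = -104 + 140*(1 - 32/43) = -104 + 140*(11/43) = -104 + 1540/43 = -2932/43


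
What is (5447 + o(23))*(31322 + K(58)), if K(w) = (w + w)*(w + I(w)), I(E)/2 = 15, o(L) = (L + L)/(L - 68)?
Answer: 2035543114/9 ≈ 2.2617e+8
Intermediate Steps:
o(L) = 2*L/(-68 + L) (o(L) = (2*L)/(-68 + L) = 2*L/(-68 + L))
I(E) = 30 (I(E) = 2*15 = 30)
K(w) = 2*w*(30 + w) (K(w) = (w + w)*(w + 30) = (2*w)*(30 + w) = 2*w*(30 + w))
(5447 + o(23))*(31322 + K(58)) = (5447 + 2*23/(-68 + 23))*(31322 + 2*58*(30 + 58)) = (5447 + 2*23/(-45))*(31322 + 2*58*88) = (5447 + 2*23*(-1/45))*(31322 + 10208) = (5447 - 46/45)*41530 = (245069/45)*41530 = 2035543114/9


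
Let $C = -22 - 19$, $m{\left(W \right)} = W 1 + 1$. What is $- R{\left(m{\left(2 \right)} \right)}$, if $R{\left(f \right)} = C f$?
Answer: $123$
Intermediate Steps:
$m{\left(W \right)} = 1 + W$ ($m{\left(W \right)} = W + 1 = 1 + W$)
$C = -41$
$R{\left(f \right)} = - 41 f$
$- R{\left(m{\left(2 \right)} \right)} = - \left(-41\right) \left(1 + 2\right) = - \left(-41\right) 3 = \left(-1\right) \left(-123\right) = 123$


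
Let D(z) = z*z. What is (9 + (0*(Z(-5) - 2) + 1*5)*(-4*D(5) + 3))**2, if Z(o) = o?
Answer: 226576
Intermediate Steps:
D(z) = z**2
(9 + (0*(Z(-5) - 2) + 1*5)*(-4*D(5) + 3))**2 = (9 + (0*(-5 - 2) + 1*5)*(-4*5**2 + 3))**2 = (9 + (0*(-7) + 5)*(-4*25 + 3))**2 = (9 + (0 + 5)*(-100 + 3))**2 = (9 + 5*(-97))**2 = (9 - 485)**2 = (-476)**2 = 226576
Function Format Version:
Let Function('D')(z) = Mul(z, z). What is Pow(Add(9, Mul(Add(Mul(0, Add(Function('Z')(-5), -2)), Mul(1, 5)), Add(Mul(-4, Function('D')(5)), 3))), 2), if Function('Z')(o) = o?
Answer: 226576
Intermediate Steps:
Function('D')(z) = Pow(z, 2)
Pow(Add(9, Mul(Add(Mul(0, Add(Function('Z')(-5), -2)), Mul(1, 5)), Add(Mul(-4, Function('D')(5)), 3))), 2) = Pow(Add(9, Mul(Add(Mul(0, Add(-5, -2)), Mul(1, 5)), Add(Mul(-4, Pow(5, 2)), 3))), 2) = Pow(Add(9, Mul(Add(Mul(0, -7), 5), Add(Mul(-4, 25), 3))), 2) = Pow(Add(9, Mul(Add(0, 5), Add(-100, 3))), 2) = Pow(Add(9, Mul(5, -97)), 2) = Pow(Add(9, -485), 2) = Pow(-476, 2) = 226576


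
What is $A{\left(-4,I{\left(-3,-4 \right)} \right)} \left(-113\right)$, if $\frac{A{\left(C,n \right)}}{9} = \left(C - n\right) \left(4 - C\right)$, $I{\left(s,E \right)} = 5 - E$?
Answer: $105768$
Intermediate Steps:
$A{\left(C,n \right)} = 9 \left(4 - C\right) \left(C - n\right)$ ($A{\left(C,n \right)} = 9 \left(C - n\right) \left(4 - C\right) = 9 \left(4 - C\right) \left(C - n\right)$)
$A{\left(-4,I{\left(-3,-4 \right)} \right)} \left(-113\right) = \left(- 36 \left(5 - -4\right) - 9 \left(-4\right)^{2} + 36 \left(-4\right) + 9 \left(-4\right) \left(5 - -4\right)\right) \left(-113\right) = \left(- 36 \left(5 + 4\right) - 144 - 144 + 9 \left(-4\right) \left(5 + 4\right)\right) \left(-113\right) = \left(\left(-36\right) 9 - 144 - 144 + 9 \left(-4\right) 9\right) \left(-113\right) = \left(-324 - 144 - 144 - 324\right) \left(-113\right) = \left(-936\right) \left(-113\right) = 105768$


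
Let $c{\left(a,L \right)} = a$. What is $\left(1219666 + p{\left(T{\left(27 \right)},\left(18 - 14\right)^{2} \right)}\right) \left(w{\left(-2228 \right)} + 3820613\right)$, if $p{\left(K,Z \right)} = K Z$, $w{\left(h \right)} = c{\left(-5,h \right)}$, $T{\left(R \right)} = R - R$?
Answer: $4659865676928$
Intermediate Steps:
$T{\left(R \right)} = 0$
$w{\left(h \right)} = -5$
$\left(1219666 + p{\left(T{\left(27 \right)},\left(18 - 14\right)^{2} \right)}\right) \left(w{\left(-2228 \right)} + 3820613\right) = \left(1219666 + 0 \left(18 - 14\right)^{2}\right) \left(-5 + 3820613\right) = \left(1219666 + 0 \cdot 4^{2}\right) 3820608 = \left(1219666 + 0 \cdot 16\right) 3820608 = \left(1219666 + 0\right) 3820608 = 1219666 \cdot 3820608 = 4659865676928$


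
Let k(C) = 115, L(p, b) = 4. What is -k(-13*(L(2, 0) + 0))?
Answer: -115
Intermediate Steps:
-k(-13*(L(2, 0) + 0)) = -1*115 = -115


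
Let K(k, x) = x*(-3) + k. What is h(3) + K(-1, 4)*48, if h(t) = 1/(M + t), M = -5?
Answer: -1249/2 ≈ -624.50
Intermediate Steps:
h(t) = 1/(-5 + t)
K(k, x) = k - 3*x (K(k, x) = -3*x + k = k - 3*x)
h(3) + K(-1, 4)*48 = 1/(-5 + 3) + (-1 - 3*4)*48 = 1/(-2) + (-1 - 12)*48 = -½ - 13*48 = -½ - 624 = -1249/2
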